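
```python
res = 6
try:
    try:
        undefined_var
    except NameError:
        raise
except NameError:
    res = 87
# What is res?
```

Step-by-step execution trace:
1. Inner try: `undefined_var` raises NameError.
2. Inner `except NameError` matches; bare `raise` re-raises the same NameError.
3. Outer `except NameError` matches → res = 87.
Result: 87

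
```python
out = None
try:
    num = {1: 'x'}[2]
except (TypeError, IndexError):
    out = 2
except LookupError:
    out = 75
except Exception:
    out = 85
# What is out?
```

Step-by-step execution trace:
1. `num = {1: 'x'}[2]` raises KeyError.
2. `except (TypeError, IndexError)` does not match KeyError; skipped.
3. `except LookupError` matches (KeyError is a subclass of LookupError) → out = 75.
4. `except Exception` is not reached.
Result: 75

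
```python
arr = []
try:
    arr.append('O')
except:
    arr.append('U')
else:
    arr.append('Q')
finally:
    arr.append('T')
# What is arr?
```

Step-by-step execution trace:
1. try: `arr.append('O')` → arr = ['O']. No exception raised.
2. `except` is skipped.
3. `else` runs: `arr.append('Q')` → arr = ['O', 'Q'].
4. `finally` always runs: `arr.append('T')` → arr = ['O', 'Q', 'T'].
Result: ['O', 'Q', 'T']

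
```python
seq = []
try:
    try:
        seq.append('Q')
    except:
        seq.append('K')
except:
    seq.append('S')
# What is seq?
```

Step-by-step execution trace:
1. Inner try: `seq.append('Q')` → seq = ['Q']. No exception raised.
2. Inner `except` is skipped.
3. Inner try completes normally; outer `except` is skipped.
Result: ['Q']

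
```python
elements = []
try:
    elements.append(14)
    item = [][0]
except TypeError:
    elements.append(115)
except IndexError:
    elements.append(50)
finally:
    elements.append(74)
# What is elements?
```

Step-by-step execution trace:
1. try: `elements.append(14)` → elements = [14].
2. `item = [][0]` raises IndexError.
3. `except TypeError` does not match IndexError; skipped.
4. `except IndexError` matches → `elements.append(50)` → elements = [14, 50].
5. finally always runs: `elements.append(74)` → elements = [14, 50, 74].
Result: [14, 50, 74]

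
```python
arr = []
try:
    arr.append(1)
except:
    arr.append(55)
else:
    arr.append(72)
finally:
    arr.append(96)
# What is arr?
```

Step-by-step execution trace:
1. try: `arr.append(1)` → arr = [1]. No exception raised.
2. `except` is skipped.
3. `else` runs: `arr.append(72)` → arr = [1, 72].
4. `finally` always runs: `arr.append(96)` → arr = [1, 72, 96].
Result: [1, 72, 96]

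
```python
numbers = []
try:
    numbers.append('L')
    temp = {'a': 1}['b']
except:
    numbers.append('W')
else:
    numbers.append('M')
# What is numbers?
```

Step-by-step execution trace:
1. try: `numbers.append('L')` → numbers = ['L'].
2. `temp = {'a': 1}['b']` raises KeyError.
3. bare `except` matches → `numbers.append('W')` → numbers = ['L', 'W'].
4. `else` is skipped (an exception was raised).
Result: ['L', 'W']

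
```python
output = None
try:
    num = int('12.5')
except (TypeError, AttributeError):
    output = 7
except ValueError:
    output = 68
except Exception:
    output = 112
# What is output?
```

Step-by-step execution trace:
1. `num = int('12.5')` raises ValueError.
2. `except (TypeError, AttributeError)` does not match ValueError; skipped.
3. `except ValueError` matches (exact type match) → output = 68.
4. `except Exception` is not reached.
Result: 68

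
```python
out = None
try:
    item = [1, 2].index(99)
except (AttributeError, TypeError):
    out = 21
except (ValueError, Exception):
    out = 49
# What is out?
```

Step-by-step execution trace:
1. `item = [1, 2].index(99)` raises ValueError.
2. `except (AttributeError, TypeError)` does not match ValueError; skipped.
3. `except (ValueError, Exception)` matches (ValueError is in the tuple) → out = 49.
Result: 49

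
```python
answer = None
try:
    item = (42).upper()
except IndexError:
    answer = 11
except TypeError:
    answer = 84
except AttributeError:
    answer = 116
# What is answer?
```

Step-by-step execution trace:
1. `item = (42).upper()` raises AttributeError.
2. `except IndexError` does not match AttributeError; skipped.
3. `except TypeError` does not match AttributeError; skipped.
4. `except AttributeError` matches → answer = 116.
Result: 116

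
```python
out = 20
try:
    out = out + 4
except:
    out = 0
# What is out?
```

Step-by-step execution trace:
1. out starts at 20.
2. try: `out = out + 4` → out = 24. No exception raised.
3. `except` is skipped.
Result: 24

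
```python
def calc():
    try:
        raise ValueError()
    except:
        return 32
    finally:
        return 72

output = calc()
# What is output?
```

Step-by-step execution trace:
1. `calc()` enters try: `raise ValueError()` raises ValueError.
2. bare `except` matches → `return 32` sets pending return value 32.
3. Before returning, `finally: return 72` runs and overrides the pending return.
4. calc() returns 72 → output = 72.
Result: 72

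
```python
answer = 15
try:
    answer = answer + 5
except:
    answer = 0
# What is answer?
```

Step-by-step execution trace:
1. answer starts at 15.
2. try: `answer = answer + 5` → answer = 20. No exception raised.
3. `except` is skipped.
Result: 20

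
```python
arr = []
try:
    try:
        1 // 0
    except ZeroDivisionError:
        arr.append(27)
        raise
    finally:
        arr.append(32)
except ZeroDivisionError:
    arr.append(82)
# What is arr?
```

Step-by-step execution trace:
1. Inner try: `1 // 0` raises ZeroDivisionError.
2. Inner `except ZeroDivisionError` matches → `arr.append(27)` → arr = [27].
3. bare `raise` re-raises ZeroDivisionError.
4. Inner `finally` runs during unwinding: `arr.append(32)` → arr = [27, 32].
5. Outer `except ZeroDivisionError` matches → `arr.append(82)` → arr = [27, 32, 82].
Result: [27, 32, 82]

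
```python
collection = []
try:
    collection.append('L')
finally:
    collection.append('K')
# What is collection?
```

Step-by-step execution trace:
1. try: `collection.append('L')` → collection = ['L'].
2. The try body completes without raising.
3. finally always runs: `collection.append('K')` → collection = ['L', 'K'].
Result: ['L', 'K']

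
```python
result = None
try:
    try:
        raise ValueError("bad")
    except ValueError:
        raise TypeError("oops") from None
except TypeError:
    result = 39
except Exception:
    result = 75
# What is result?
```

Step-by-step execution trace:
1. Inner try raises ValueError; inner `except ValueError` catches it.
2. `raise TypeError(...) from None` raises TypeError (from None suppresses __context__, but the active exception is still TypeError).
3. Outer `except TypeError` matches → result = 39.
4. `except Exception` is not reached.
Result: 39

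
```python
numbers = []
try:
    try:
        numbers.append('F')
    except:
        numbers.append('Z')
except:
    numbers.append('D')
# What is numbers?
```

Step-by-step execution trace:
1. Inner try: `numbers.append('F')` → numbers = ['F']. No exception raised.
2. Inner `except` is skipped.
3. Inner try completes normally; outer `except` is skipped.
Result: ['F']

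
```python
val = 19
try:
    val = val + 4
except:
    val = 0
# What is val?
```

Step-by-step execution trace:
1. val starts at 19.
2. try: `val = val + 4` → val = 23. No exception raised.
3. `except` is skipped.
Result: 23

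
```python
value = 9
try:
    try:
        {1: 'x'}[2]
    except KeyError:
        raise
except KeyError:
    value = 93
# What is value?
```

Step-by-step execution trace:
1. Inner try: `{1: 'x'}[2]` raises KeyError.
2. Inner `except KeyError` matches; bare `raise` re-raises the same KeyError.
3. Outer `except KeyError` matches → value = 93.
Result: 93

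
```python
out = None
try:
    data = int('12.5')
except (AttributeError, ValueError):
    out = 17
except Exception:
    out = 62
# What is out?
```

Step-by-step execution trace:
1. `data = int('12.5')` raises ValueError.
2. `except (AttributeError, ValueError)` matches (ValueError is in the tuple) → out = 17.
3. `except Exception` is not reached.
Result: 17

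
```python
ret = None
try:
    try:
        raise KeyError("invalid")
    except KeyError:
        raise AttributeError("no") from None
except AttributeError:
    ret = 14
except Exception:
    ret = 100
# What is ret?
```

Step-by-step execution trace:
1. Inner try raises KeyError; inner `except KeyError` catches it.
2. `raise AttributeError(...) from None` raises AttributeError (from None suppresses __context__, but the active exception is still AttributeError).
3. Outer `except AttributeError` matches → ret = 14.
4. `except Exception` is not reached.
Result: 14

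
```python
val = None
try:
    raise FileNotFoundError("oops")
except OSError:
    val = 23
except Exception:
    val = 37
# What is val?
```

Step-by-step execution trace:
1. `raise FileNotFoundError(...)` raises FileNotFoundError.
2. `except OSError` matches (FileNotFoundError is a subclass of OSError) → val = 23.
3. `except Exception` is not reached.
Result: 23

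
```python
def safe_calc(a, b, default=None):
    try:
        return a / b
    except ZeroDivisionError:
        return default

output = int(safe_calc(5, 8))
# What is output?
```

Step-by-step execution trace:
1. `safe_calc(5, 8)` enters try: `return 5 / 8` → returns 0.625. No exception raised.
2. `except ZeroDivisionError` is skipped.
3. `int(0.625)` → 0 → output = 0.
Result: 0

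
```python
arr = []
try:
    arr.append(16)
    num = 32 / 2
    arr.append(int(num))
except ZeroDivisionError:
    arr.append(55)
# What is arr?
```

Step-by-step execution trace:
1. try: `arr.append(16)` → arr = [16].
2. `num = 32 / 2` → num = 16.0. No exception raised.
3. `arr.append(int(num))` → arr = [16, 16].
4. `except ZeroDivisionError` is skipped (no exception was raised).
Result: [16, 16]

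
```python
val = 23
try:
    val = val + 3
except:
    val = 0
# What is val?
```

Step-by-step execution trace:
1. val starts at 23.
2. try: `val = val + 3` → val = 26. No exception raised.
3. `except` is skipped.
Result: 26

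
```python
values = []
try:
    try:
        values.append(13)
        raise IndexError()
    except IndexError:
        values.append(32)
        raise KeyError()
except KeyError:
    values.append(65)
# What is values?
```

Step-by-step execution trace:
1. Inner try: `values.append(13)` → values = [13].
2. `raise IndexError()` raises IndexError.
3. Inner `except IndexError` matches → `values.append(32)` → values = [13, 32].
4. `raise KeyError()` raises KeyError; propagates to outer try.
5. Outer `except KeyError` matches → `values.append(65)` → values = [13, 32, 65].
Result: [13, 32, 65]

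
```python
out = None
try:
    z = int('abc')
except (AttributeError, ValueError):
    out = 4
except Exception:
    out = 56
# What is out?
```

Step-by-step execution trace:
1. `z = int('abc')` raises ValueError.
2. `except (AttributeError, ValueError)` matches (ValueError is in the tuple) → out = 4.
3. `except Exception` is not reached.
Result: 4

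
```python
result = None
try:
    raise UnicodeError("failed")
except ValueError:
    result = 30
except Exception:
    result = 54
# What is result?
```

Step-by-step execution trace:
1. `raise UnicodeError(...)` raises UnicodeError.
2. `except ValueError` matches (UnicodeError is a subclass of ValueError) → result = 30.
3. `except Exception` is not reached.
Result: 30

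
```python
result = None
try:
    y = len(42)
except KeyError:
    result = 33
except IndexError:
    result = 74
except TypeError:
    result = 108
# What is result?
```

Step-by-step execution trace:
1. `y = len(42)` raises TypeError.
2. `except KeyError` does not match TypeError; skipped.
3. `except IndexError` does not match TypeError; skipped.
4. `except TypeError` matches → result = 108.
Result: 108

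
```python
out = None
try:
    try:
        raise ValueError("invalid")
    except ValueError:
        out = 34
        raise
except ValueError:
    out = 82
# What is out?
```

Step-by-step execution trace:
1. Inner try: `raise ValueError("invalid")` raises ValueError.
2. Inner `except ValueError` matches → out = 34.
3. bare `raise` re-raises the same ValueError.
4. Outer `except ValueError` matches → out = 82.
Result: 82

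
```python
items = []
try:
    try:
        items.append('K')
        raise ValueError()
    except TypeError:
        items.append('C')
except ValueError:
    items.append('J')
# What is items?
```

Step-by-step execution trace:
1. Inner try: `items.append('K')` → items = ['K'].
2. `raise ValueError()` raises ValueError.
3. Inner `except TypeError` does not match ValueError; exception propagates to outer try.
4. Outer `except ValueError` matches → `items.append('J')` → items = ['K', 'J'].
Result: ['K', 'J']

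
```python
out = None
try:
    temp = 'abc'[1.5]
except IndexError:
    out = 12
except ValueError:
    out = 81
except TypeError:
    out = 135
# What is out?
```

Step-by-step execution trace:
1. `temp = 'abc'[1.5]` raises TypeError.
2. `except IndexError` does not match TypeError; skipped.
3. `except ValueError` does not match TypeError; skipped.
4. `except TypeError` matches → out = 135.
Result: 135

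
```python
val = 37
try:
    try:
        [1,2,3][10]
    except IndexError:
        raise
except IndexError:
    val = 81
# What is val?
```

Step-by-step execution trace:
1. Inner try: `[1,2,3][10]` raises IndexError.
2. Inner `except IndexError` matches; bare `raise` re-raises the same IndexError.
3. Outer `except IndexError` matches → val = 81.
Result: 81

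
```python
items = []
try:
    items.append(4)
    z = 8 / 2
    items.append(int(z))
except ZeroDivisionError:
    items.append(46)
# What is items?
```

Step-by-step execution trace:
1. try: `items.append(4)` → items = [4].
2. `z = 8 / 2` → z = 4.0. No exception raised.
3. `items.append(int(z))` → items = [4, 4].
4. `except ZeroDivisionError` is skipped (no exception was raised).
Result: [4, 4]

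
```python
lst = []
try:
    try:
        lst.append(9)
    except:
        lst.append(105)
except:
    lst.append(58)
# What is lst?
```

Step-by-step execution trace:
1. Inner try: `lst.append(9)` → lst = [9]. No exception raised.
2. Inner `except` is skipped.
3. Inner try completes normally; outer `except` is skipped.
Result: [9]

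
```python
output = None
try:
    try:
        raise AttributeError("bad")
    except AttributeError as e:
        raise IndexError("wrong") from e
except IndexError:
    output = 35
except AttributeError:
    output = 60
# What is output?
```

Step-by-step execution trace:
1. Inner try raises AttributeError; inner `except AttributeError as e` catches it.
2. `raise IndexError(...) from e` raises IndexError (AttributeError is attached as __cause__, but only IndexError is active).
3. Outer `except IndexError` matches → output = 35.
4. `except AttributeError` is not reached.
Result: 35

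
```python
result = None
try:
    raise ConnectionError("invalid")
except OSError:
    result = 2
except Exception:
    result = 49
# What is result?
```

Step-by-step execution trace:
1. `raise ConnectionError(...)` raises ConnectionError.
2. `except OSError` matches (ConnectionError is a subclass of OSError) → result = 2.
3. `except Exception` is not reached.
Result: 2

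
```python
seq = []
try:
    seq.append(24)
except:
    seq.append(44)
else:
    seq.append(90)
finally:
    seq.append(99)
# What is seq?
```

Step-by-step execution trace:
1. try: `seq.append(24)` → seq = [24]. No exception raised.
2. `except` is skipped.
3. `else` runs: `seq.append(90)` → seq = [24, 90].
4. `finally` always runs: `seq.append(99)` → seq = [24, 90, 99].
Result: [24, 90, 99]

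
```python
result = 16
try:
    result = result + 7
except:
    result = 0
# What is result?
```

Step-by-step execution trace:
1. result starts at 16.
2. try: `result = result + 7` → result = 23. No exception raised.
3. `except` is skipped.
Result: 23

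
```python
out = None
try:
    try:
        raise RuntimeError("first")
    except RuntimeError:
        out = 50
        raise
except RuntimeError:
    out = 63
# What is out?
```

Step-by-step execution trace:
1. Inner try: `raise RuntimeError("first")` raises RuntimeError.
2. Inner `except RuntimeError` matches → out = 50.
3. bare `raise` re-raises the same RuntimeError.
4. Outer `except RuntimeError` matches → out = 63.
Result: 63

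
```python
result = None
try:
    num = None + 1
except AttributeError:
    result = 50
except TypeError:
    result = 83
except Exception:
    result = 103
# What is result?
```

Step-by-step execution trace:
1. `num = None + 1` raises TypeError.
2. `except AttributeError` does not match TypeError; skipped.
3. `except TypeError` matches → result = 83.
4. Remaining except clauses are skipped.
Result: 83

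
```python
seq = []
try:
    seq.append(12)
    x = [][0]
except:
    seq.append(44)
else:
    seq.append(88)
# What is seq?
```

Step-by-step execution trace:
1. try: `seq.append(12)` → seq = [12].
2. `x = [][0]` raises IndexError.
3. bare `except` matches → `seq.append(44)` → seq = [12, 44].
4. `else` is skipped (an exception was raised).
Result: [12, 44]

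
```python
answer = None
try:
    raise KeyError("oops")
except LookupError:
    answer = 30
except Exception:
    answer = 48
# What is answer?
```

Step-by-step execution trace:
1. `raise KeyError(...)` raises KeyError.
2. `except LookupError` matches (KeyError is a subclass of LookupError) → answer = 30.
3. `except Exception` is not reached.
Result: 30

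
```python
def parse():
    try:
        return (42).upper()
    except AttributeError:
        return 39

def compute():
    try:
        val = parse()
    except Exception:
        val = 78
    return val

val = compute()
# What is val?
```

Step-by-step execution trace:
1. `compute()` calls `parse()`.
2. In parse: `(42).upper()` raises AttributeError; `except AttributeError` catches it → returns 39.
3. In compute: `val = parse()` → val = 39. No exception reaches compute.
4. `except Exception` is skipped; compute returns 39.
5. val = 39.
Result: 39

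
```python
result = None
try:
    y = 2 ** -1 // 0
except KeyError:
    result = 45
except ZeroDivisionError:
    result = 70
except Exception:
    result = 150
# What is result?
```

Step-by-step execution trace:
1. `y = 2 ** -1 // 0` raises ZeroDivisionError.
2. `except KeyError` does not match ZeroDivisionError; skipped.
3. `except ZeroDivisionError` matches → result = 70.
4. Remaining except clauses are skipped.
Result: 70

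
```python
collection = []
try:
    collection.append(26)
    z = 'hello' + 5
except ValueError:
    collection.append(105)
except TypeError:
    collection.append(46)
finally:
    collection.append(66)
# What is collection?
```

Step-by-step execution trace:
1. try: `collection.append(26)` → collection = [26].
2. `z = 'hello' + 5` raises TypeError.
3. `except ValueError` does not match TypeError; skipped.
4. `except TypeError` matches → `collection.append(46)` → collection = [26, 46].
5. finally always runs: `collection.append(66)` → collection = [26, 46, 66].
Result: [26, 46, 66]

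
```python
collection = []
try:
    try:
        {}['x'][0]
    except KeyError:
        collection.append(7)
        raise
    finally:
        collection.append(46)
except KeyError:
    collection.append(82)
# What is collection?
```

Step-by-step execution trace:
1. Inner try: `{}['x'][0]` raises KeyError.
2. Inner `except KeyError` matches → `collection.append(7)` → collection = [7].
3. bare `raise` re-raises KeyError.
4. Inner `finally` runs during unwinding: `collection.append(46)` → collection = [7, 46].
5. Outer `except KeyError` matches → `collection.append(82)` → collection = [7, 46, 82].
Result: [7, 46, 82]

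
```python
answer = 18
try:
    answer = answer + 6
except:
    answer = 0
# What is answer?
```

Step-by-step execution trace:
1. answer starts at 18.
2. try: `answer = answer + 6` → answer = 24. No exception raised.
3. `except` is skipped.
Result: 24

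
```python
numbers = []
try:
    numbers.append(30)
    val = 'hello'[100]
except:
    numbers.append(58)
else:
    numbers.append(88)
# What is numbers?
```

Step-by-step execution trace:
1. try: `numbers.append(30)` → numbers = [30].
2. `val = 'hello'[100]` raises IndexError.
3. bare `except` matches → `numbers.append(58)` → numbers = [30, 58].
4. `else` is skipped (an exception was raised).
Result: [30, 58]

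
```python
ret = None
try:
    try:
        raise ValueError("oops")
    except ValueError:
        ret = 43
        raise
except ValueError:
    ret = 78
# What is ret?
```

Step-by-step execution trace:
1. Inner try: `raise ValueError("oops")` raises ValueError.
2. Inner `except ValueError` matches → ret = 43.
3. bare `raise` re-raises the same ValueError.
4. Outer `except ValueError` matches → ret = 78.
Result: 78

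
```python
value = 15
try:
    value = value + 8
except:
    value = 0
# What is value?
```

Step-by-step execution trace:
1. value starts at 15.
2. try: `value = value + 8` → value = 23. No exception raised.
3. `except` is skipped.
Result: 23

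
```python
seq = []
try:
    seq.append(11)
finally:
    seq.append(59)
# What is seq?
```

Step-by-step execution trace:
1. try: `seq.append(11)` → seq = [11].
2. The try body completes without raising.
3. finally always runs: `seq.append(59)` → seq = [11, 59].
Result: [11, 59]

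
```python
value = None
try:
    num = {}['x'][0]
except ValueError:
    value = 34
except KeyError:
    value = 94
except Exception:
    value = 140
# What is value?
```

Step-by-step execution trace:
1. `num = {}['x'][0]` raises KeyError.
2. `except ValueError` does not match KeyError; skipped.
3. `except KeyError` matches → value = 94.
4. Remaining except clauses are skipped.
Result: 94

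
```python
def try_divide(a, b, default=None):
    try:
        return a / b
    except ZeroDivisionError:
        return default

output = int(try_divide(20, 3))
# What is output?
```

Step-by-step execution trace:
1. `try_divide(20, 3)` enters try: `return 20 / 3` → returns 6.666666666666667. No exception raised.
2. `except ZeroDivisionError` is skipped.
3. `int(6.666666666666667)` → 6 → output = 6.
Result: 6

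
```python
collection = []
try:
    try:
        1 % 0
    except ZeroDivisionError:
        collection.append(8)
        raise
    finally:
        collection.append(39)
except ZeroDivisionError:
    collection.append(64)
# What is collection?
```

Step-by-step execution trace:
1. Inner try: `1 % 0` raises ZeroDivisionError.
2. Inner `except ZeroDivisionError` matches → `collection.append(8)` → collection = [8].
3. bare `raise` re-raises ZeroDivisionError.
4. Inner `finally` runs during unwinding: `collection.append(39)` → collection = [8, 39].
5. Outer `except ZeroDivisionError` matches → `collection.append(64)` → collection = [8, 39, 64].
Result: [8, 39, 64]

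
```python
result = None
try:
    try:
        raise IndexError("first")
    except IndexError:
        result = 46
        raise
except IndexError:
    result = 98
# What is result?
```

Step-by-step execution trace:
1. Inner try: `raise IndexError("first")` raises IndexError.
2. Inner `except IndexError` matches → result = 46.
3. bare `raise` re-raises the same IndexError.
4. Outer `except IndexError` matches → result = 98.
Result: 98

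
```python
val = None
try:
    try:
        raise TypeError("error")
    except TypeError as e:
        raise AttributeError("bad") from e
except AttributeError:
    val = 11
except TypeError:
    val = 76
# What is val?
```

Step-by-step execution trace:
1. Inner try raises TypeError; inner `except TypeError as e` catches it.
2. `raise AttributeError(...) from e` raises AttributeError (TypeError is attached as __cause__, but only AttributeError is active).
3. Outer `except AttributeError` matches → val = 11.
4. `except TypeError` is not reached.
Result: 11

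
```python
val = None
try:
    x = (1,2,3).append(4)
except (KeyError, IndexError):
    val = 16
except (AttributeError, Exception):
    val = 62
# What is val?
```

Step-by-step execution trace:
1. `x = (1,2,3).append(4)` raises AttributeError.
2. `except (KeyError, IndexError)` does not match AttributeError; skipped.
3. `except (AttributeError, Exception)` matches (AttributeError is in the tuple) → val = 62.
Result: 62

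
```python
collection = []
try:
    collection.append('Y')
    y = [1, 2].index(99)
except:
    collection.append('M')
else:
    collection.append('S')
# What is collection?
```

Step-by-step execution trace:
1. try: `collection.append('Y')` → collection = ['Y'].
2. `y = [1, 2].index(99)` raises ValueError.
3. bare `except` matches → `collection.append('M')` → collection = ['Y', 'M'].
4. `else` is skipped (an exception was raised).
Result: ['Y', 'M']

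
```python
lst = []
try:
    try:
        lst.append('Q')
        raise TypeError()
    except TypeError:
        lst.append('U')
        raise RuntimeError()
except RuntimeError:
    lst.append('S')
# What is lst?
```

Step-by-step execution trace:
1. Inner try: `lst.append('Q')` → lst = ['Q'].
2. `raise TypeError()` raises TypeError.
3. Inner `except TypeError` matches → `lst.append('U')` → lst = ['Q', 'U'].
4. `raise RuntimeError()` raises RuntimeError; propagates to outer try.
5. Outer `except RuntimeError` matches → `lst.append('S')` → lst = ['Q', 'U', 'S'].
Result: ['Q', 'U', 'S']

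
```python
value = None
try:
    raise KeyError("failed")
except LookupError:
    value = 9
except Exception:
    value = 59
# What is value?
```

Step-by-step execution trace:
1. `raise KeyError(...)` raises KeyError.
2. `except LookupError` matches (KeyError is a subclass of LookupError) → value = 9.
3. `except Exception` is not reached.
Result: 9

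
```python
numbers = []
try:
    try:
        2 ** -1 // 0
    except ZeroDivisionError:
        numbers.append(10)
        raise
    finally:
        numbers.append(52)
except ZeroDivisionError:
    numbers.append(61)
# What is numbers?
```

Step-by-step execution trace:
1. Inner try: `2 ** -1 // 0` raises ZeroDivisionError.
2. Inner `except ZeroDivisionError` matches → `numbers.append(10)` → numbers = [10].
3. bare `raise` re-raises ZeroDivisionError.
4. Inner `finally` runs during unwinding: `numbers.append(52)` → numbers = [10, 52].
5. Outer `except ZeroDivisionError` matches → `numbers.append(61)` → numbers = [10, 52, 61].
Result: [10, 52, 61]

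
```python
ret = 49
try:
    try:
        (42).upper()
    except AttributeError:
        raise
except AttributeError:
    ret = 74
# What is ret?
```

Step-by-step execution trace:
1. Inner try: `(42).upper()` raises AttributeError.
2. Inner `except AttributeError` matches; bare `raise` re-raises the same AttributeError.
3. Outer `except AttributeError` matches → ret = 74.
Result: 74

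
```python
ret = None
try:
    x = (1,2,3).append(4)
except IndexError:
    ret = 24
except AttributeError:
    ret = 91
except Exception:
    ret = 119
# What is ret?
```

Step-by-step execution trace:
1. `x = (1,2,3).append(4)` raises AttributeError.
2. `except IndexError` does not match AttributeError; skipped.
3. `except AttributeError` matches → ret = 91.
4. Remaining except clauses are skipped.
Result: 91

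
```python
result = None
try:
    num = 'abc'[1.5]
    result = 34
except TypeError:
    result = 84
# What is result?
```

Step-by-step execution trace:
1. `num = 'abc'[1.5]` raises TypeError.
2. `result = 34` is not reached.
3. `except TypeError` matches → result = 84.
Result: 84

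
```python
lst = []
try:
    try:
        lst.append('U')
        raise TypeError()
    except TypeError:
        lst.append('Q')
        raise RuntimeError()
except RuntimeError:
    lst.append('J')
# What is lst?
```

Step-by-step execution trace:
1. Inner try: `lst.append('U')` → lst = ['U'].
2. `raise TypeError()` raises TypeError.
3. Inner `except TypeError` matches → `lst.append('Q')` → lst = ['U', 'Q'].
4. `raise RuntimeError()` raises RuntimeError; propagates to outer try.
5. Outer `except RuntimeError` matches → `lst.append('J')` → lst = ['U', 'Q', 'J'].
Result: ['U', 'Q', 'J']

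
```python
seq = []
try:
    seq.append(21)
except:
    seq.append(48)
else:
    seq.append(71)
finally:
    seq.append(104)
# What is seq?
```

Step-by-step execution trace:
1. try: `seq.append(21)` → seq = [21]. No exception raised.
2. `except` is skipped.
3. `else` runs: `seq.append(71)` → seq = [21, 71].
4. `finally` always runs: `seq.append(104)` → seq = [21, 71, 104].
Result: [21, 71, 104]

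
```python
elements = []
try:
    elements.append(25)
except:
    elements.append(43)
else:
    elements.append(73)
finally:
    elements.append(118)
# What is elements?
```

Step-by-step execution trace:
1. try: `elements.append(25)` → elements = [25]. No exception raised.
2. `except` is skipped.
3. `else` runs: `elements.append(73)` → elements = [25, 73].
4. `finally` always runs: `elements.append(118)` → elements = [25, 73, 118].
Result: [25, 73, 118]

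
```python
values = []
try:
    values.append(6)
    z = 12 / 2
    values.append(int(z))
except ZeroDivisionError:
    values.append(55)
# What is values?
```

Step-by-step execution trace:
1. try: `values.append(6)` → values = [6].
2. `z = 12 / 2` → z = 6.0. No exception raised.
3. `values.append(int(z))` → values = [6, 6].
4. `except ZeroDivisionError` is skipped (no exception was raised).
Result: [6, 6]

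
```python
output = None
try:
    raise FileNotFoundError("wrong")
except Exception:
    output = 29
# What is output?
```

Step-by-step execution trace:
1. `raise FileNotFoundError(...)` raises FileNotFoundError.
2. `except Exception` matches (FileNotFoundError is a subclass of Exception) → output = 29.
Result: 29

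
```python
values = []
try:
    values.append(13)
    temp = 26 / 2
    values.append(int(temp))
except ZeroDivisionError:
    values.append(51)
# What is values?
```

Step-by-step execution trace:
1. try: `values.append(13)` → values = [13].
2. `temp = 26 / 2` → temp = 13.0. No exception raised.
3. `values.append(int(temp))` → values = [13, 13].
4. `except ZeroDivisionError` is skipped (no exception was raised).
Result: [13, 13]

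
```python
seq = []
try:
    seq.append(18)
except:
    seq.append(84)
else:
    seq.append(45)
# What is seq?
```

Step-by-step execution trace:
1. try: `seq.append(18)` → seq = [18]. No exception raised.
2. `except` is skipped.
3. `else` runs (try completed without exception): `seq.append(45)` → seq = [18, 45].
Result: [18, 45]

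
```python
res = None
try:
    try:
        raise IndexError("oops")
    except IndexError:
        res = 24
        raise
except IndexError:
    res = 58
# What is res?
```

Step-by-step execution trace:
1. Inner try: `raise IndexError("oops")` raises IndexError.
2. Inner `except IndexError` matches → res = 24.
3. bare `raise` re-raises the same IndexError.
4. Outer `except IndexError` matches → res = 58.
Result: 58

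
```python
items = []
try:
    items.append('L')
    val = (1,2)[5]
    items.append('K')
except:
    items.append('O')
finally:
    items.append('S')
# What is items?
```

Step-by-step execution trace:
1. try: `items.append('L')` → items = ['L'].
2. `val = (1,2)[5]` raises IndexError; `items.append('K')` is not reached.
3. bare `except` matches → `items.append('O')` → items = ['L', 'O'].
4. finally always runs: `items.append('S')` → items = ['L', 'O', 'S'].
Result: ['L', 'O', 'S']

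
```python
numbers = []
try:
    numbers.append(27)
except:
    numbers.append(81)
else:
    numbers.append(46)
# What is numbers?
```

Step-by-step execution trace:
1. try: `numbers.append(27)` → numbers = [27]. No exception raised.
2. `except` is skipped.
3. `else` runs (try completed without exception): `numbers.append(46)` → numbers = [27, 46].
Result: [27, 46]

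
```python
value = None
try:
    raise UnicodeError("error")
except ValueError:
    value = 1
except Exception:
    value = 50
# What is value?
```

Step-by-step execution trace:
1. `raise UnicodeError(...)` raises UnicodeError.
2. `except ValueError` matches (UnicodeError is a subclass of ValueError) → value = 1.
3. `except Exception` is not reached.
Result: 1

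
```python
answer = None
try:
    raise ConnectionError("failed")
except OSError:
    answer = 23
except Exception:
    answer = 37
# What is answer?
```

Step-by-step execution trace:
1. `raise ConnectionError(...)` raises ConnectionError.
2. `except OSError` matches (ConnectionError is a subclass of OSError) → answer = 23.
3. `except Exception` is not reached.
Result: 23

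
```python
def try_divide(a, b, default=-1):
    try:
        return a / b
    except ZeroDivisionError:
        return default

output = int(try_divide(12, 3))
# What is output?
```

Step-by-step execution trace:
1. `try_divide(12, 3)` enters try: `return 12 / 3` → returns 4.0. No exception raised.
2. `except ZeroDivisionError` is skipped.
3. `int(4.0)` → 4 → output = 4.
Result: 4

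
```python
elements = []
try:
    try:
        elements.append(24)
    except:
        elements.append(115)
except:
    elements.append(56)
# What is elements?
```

Step-by-step execution trace:
1. Inner try: `elements.append(24)` → elements = [24]. No exception raised.
2. Inner `except` is skipped.
3. Inner try completes normally; outer `except` is skipped.
Result: [24]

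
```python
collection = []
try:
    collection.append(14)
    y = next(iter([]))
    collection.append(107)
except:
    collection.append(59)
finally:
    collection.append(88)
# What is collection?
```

Step-by-step execution trace:
1. try: `collection.append(14)` → collection = [14].
2. `y = next(iter([]))` raises StopIteration; `collection.append(107)` is not reached.
3. bare `except` matches → `collection.append(59)` → collection = [14, 59].
4. finally always runs: `collection.append(88)` → collection = [14, 59, 88].
Result: [14, 59, 88]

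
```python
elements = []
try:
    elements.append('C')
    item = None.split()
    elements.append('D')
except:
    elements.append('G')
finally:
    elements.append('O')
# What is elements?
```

Step-by-step execution trace:
1. try: `elements.append('C')` → elements = ['C'].
2. `item = None.split()` raises AttributeError; `elements.append('D')` is not reached.
3. bare `except` matches → `elements.append('G')` → elements = ['C', 'G'].
4. finally always runs: `elements.append('O')` → elements = ['C', 'G', 'O'].
Result: ['C', 'G', 'O']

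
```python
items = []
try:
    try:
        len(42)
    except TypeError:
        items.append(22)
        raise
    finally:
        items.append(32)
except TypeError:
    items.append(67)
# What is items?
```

Step-by-step execution trace:
1. Inner try: `len(42)` raises TypeError.
2. Inner `except TypeError` matches → `items.append(22)` → items = [22].
3. bare `raise` re-raises TypeError.
4. Inner `finally` runs during unwinding: `items.append(32)` → items = [22, 32].
5. Outer `except TypeError` matches → `items.append(67)` → items = [22, 32, 67].
Result: [22, 32, 67]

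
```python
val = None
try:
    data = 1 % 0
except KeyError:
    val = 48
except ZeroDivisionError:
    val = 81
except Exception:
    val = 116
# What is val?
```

Step-by-step execution trace:
1. `data = 1 % 0` raises ZeroDivisionError.
2. `except KeyError` does not match ZeroDivisionError; skipped.
3. `except ZeroDivisionError` matches → val = 81.
4. Remaining except clauses are skipped.
Result: 81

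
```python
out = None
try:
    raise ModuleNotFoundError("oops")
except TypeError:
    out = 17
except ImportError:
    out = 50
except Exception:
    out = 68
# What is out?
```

Step-by-step execution trace:
1. `raise ModuleNotFoundError(...)` raises ModuleNotFoundError.
2. `except TypeError` does not match (ModuleNotFoundError is not a subclass of TypeError); skipped.
3. `except ImportError` matches (ModuleNotFoundError is a subclass of ImportError) → out = 50.
4. `except Exception` is not reached.
Result: 50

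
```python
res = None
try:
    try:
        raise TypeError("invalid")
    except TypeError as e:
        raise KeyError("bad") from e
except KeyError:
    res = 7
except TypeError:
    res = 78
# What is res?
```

Step-by-step execution trace:
1. Inner try raises TypeError; inner `except TypeError as e` catches it.
2. `raise KeyError(...) from e` raises KeyError (TypeError is attached as __cause__, but only KeyError is active).
3. Outer `except KeyError` matches → res = 7.
4. `except TypeError` is not reached.
Result: 7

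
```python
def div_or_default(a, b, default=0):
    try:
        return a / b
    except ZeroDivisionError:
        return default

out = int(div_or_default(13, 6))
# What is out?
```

Step-by-step execution trace:
1. `div_or_default(13, 6)` enters try: `return 13 / 6` → returns 2.1666666666666665. No exception raised.
2. `except ZeroDivisionError` is skipped.
3. `int(2.1666666666666665)` → 2 → out = 2.
Result: 2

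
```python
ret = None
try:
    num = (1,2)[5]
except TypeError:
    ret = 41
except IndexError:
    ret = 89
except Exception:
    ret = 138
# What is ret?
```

Step-by-step execution trace:
1. `num = (1,2)[5]` raises IndexError.
2. `except TypeError` does not match IndexError; skipped.
3. `except IndexError` matches → ret = 89.
4. Remaining except clauses are skipped.
Result: 89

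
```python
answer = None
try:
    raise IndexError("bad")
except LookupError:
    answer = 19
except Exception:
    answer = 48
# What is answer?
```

Step-by-step execution trace:
1. `raise IndexError(...)` raises IndexError.
2. `except LookupError` matches (IndexError is a subclass of LookupError) → answer = 19.
3. `except Exception` is not reached.
Result: 19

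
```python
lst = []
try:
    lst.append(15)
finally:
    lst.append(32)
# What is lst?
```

Step-by-step execution trace:
1. try: `lst.append(15)` → lst = [15].
2. The try body completes without raising.
3. finally always runs: `lst.append(32)` → lst = [15, 32].
Result: [15, 32]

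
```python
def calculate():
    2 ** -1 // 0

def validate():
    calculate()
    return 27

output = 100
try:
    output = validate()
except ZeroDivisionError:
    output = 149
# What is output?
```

Step-by-step execution trace:
1. output starts at 100.
2. try: `validate()` calls `calculate()`.
3. `calculate()` evaluates `2 ** -1 // 0`, which raises ZeroDivisionError; it propagates through validate (uncaught).
4. `return 27` in validate is not reached; the assignment to output does not complete.
5. `except ZeroDivisionError` matches → output = 149.
Result: 149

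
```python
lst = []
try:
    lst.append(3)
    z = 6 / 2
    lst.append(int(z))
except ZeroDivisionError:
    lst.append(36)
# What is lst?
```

Step-by-step execution trace:
1. try: `lst.append(3)` → lst = [3].
2. `z = 6 / 2` → z = 3.0. No exception raised.
3. `lst.append(int(z))` → lst = [3, 3].
4. `except ZeroDivisionError` is skipped (no exception was raised).
Result: [3, 3]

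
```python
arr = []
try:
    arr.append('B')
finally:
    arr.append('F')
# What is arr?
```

Step-by-step execution trace:
1. try: `arr.append('B')` → arr = ['B'].
2. The try body completes without raising.
3. finally always runs: `arr.append('F')` → arr = ['B', 'F'].
Result: ['B', 'F']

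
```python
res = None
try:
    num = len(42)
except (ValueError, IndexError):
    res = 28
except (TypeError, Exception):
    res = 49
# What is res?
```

Step-by-step execution trace:
1. `num = len(42)` raises TypeError.
2. `except (ValueError, IndexError)` does not match TypeError; skipped.
3. `except (TypeError, Exception)` matches (TypeError is in the tuple) → res = 49.
Result: 49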